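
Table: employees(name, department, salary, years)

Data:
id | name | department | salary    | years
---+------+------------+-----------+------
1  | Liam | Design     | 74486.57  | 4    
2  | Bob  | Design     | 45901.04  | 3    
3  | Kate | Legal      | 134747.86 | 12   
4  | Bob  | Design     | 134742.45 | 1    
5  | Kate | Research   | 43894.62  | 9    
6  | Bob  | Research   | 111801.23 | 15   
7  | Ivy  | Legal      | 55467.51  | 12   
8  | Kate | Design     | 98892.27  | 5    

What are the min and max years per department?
SELECT department, MIN(years), MAX(years)
FROM employees
GROUP BY department

Result:
  Design: min=1, max=5
  Legal: min=12, max=12
  Research: min=9, max=15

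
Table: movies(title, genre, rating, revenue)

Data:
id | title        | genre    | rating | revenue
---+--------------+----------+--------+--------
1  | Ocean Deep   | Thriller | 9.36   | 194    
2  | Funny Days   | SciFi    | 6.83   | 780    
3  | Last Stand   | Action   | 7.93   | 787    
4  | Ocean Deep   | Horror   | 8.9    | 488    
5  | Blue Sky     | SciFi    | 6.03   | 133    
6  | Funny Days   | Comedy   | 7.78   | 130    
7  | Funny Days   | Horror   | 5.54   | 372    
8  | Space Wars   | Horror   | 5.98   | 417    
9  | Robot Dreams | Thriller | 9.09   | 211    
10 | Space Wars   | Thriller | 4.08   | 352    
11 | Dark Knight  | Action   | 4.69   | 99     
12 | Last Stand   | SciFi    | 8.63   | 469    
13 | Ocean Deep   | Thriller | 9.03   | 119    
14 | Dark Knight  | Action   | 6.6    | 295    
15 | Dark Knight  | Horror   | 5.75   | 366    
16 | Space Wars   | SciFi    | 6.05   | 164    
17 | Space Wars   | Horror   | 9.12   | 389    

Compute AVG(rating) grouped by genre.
SELECT genre, AVG(rating) as result
FROM movies
GROUP BY genre

Result:
  Action: 6.41
  Comedy: 7.78
  Horror: 7.06
  SciFi: 6.89
  Thriller: 7.89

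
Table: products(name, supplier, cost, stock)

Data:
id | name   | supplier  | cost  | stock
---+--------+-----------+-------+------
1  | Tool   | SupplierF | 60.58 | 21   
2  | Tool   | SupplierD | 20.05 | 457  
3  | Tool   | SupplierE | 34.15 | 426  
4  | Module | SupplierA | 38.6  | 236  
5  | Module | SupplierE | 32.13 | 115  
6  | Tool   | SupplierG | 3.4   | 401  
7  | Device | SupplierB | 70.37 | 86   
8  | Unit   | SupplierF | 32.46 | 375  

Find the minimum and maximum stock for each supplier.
SELECT supplier, MIN(stock), MAX(stock)
FROM products
GROUP BY supplier

Result:
  SupplierA: min=236, max=236
  SupplierB: min=86, max=86
  SupplierD: min=457, max=457
  SupplierE: min=115, max=426
  SupplierF: min=21, max=375
  SupplierG: min=401, max=401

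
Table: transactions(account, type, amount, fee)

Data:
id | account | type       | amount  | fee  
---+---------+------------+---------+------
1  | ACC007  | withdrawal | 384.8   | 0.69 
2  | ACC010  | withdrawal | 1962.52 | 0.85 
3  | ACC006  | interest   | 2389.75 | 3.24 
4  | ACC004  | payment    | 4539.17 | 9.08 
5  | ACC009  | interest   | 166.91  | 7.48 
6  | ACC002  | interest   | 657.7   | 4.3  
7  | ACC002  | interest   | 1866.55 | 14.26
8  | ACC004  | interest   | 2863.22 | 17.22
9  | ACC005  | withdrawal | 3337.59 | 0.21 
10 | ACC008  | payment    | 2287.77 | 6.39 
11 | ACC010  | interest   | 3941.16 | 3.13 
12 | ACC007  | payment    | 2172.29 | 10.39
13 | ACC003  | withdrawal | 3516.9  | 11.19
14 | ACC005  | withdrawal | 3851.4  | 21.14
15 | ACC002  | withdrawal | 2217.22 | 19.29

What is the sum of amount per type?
SELECT type, SUM(amount) as result
FROM transactions
GROUP BY type

Result:
  interest: 11885.29
  payment: 8999.23
  withdrawal: 15270.43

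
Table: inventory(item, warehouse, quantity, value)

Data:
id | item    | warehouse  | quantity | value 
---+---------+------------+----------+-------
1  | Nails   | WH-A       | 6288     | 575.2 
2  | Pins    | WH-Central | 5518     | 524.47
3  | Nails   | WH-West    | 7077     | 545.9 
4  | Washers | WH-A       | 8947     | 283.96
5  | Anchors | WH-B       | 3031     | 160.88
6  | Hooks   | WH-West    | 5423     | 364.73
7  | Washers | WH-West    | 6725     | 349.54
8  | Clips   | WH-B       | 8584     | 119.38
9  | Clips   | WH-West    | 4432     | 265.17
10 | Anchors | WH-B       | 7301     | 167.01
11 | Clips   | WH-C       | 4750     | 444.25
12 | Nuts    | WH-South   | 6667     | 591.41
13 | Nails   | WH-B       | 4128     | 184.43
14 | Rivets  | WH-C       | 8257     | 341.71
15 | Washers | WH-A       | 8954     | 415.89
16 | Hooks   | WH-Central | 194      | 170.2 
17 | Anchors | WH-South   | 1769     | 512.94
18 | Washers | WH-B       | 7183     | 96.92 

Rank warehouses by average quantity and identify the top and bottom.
SELECT warehouse, AVG(quantity)
FROM inventory
GROUP BY warehouse
ORDER BY AVG(quantity)

All groups:
  WH-Central: 2856.00
  WH-South: 4218.00
  WH-West: 5914.25
  WH-B: 6045.40
  WH-C: 6503.50
  WH-A: 8063.00

Highest: WH-A (8063.00)
Lowest: WH-Central (2856.00)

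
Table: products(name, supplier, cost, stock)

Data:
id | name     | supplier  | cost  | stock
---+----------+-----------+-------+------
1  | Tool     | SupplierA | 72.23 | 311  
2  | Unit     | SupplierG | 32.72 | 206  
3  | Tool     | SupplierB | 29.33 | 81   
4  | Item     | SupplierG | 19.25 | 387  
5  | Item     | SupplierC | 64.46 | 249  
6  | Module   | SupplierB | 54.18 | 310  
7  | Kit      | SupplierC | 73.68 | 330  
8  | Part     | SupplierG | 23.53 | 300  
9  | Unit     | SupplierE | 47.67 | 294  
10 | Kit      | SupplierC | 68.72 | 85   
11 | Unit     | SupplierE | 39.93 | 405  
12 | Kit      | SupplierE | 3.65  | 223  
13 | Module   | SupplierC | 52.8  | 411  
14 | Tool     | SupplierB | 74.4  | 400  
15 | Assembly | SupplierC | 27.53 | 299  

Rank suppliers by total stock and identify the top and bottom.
SELECT supplier, SUM(stock)
FROM products
GROUP BY supplier
ORDER BY SUM(stock)

All groups:
  SupplierA: 311
  SupplierB: 791
  SupplierG: 893
  SupplierE: 922
  SupplierC: 1374

Highest: SupplierC (1374)
Lowest: SupplierA (311)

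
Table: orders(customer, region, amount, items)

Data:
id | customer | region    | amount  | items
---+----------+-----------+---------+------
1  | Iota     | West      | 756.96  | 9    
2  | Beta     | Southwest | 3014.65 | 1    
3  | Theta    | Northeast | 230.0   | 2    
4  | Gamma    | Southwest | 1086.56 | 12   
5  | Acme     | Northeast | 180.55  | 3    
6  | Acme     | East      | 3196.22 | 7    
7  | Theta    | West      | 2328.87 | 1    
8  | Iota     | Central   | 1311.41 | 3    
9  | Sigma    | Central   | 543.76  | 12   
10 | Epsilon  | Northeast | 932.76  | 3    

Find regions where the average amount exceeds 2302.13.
SELECT region, AVG(amount)
FROM orders
GROUP BY region
HAVING AVG(amount) > 2302.13

Result:
  East: avg=3196.22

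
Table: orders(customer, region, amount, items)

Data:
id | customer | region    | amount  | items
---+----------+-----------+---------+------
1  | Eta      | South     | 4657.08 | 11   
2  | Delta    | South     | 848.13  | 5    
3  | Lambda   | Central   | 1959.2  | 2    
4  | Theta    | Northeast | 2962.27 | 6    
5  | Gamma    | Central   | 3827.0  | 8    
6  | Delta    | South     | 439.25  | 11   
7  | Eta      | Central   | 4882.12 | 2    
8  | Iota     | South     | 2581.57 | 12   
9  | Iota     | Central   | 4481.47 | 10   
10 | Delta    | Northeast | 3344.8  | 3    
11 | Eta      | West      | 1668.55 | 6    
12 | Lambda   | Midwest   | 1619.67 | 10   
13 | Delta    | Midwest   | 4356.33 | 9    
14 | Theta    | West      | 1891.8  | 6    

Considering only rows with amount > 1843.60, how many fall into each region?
SELECT region, COUNT(*)
FROM orders
WHERE amount > 1843.60
GROUP BY region

Note: WHERE filters rows before grouping.

Result:
  Central: 4
  Midwest: 1
  Northeast: 2
  South: 2
  West: 1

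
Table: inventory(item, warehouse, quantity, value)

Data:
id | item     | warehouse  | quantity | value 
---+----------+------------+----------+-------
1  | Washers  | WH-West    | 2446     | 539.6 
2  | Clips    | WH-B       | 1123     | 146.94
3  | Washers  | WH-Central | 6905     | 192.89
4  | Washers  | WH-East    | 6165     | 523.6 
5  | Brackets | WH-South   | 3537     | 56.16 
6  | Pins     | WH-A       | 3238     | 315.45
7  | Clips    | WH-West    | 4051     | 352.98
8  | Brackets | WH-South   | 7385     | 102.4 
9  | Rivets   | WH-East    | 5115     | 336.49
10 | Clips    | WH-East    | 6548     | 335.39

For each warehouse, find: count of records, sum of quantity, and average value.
SELECT warehouse,
       COUNT(*) as cnt,
       SUM(quantity) as total_quantity,
       AVG(value) as avg_value
FROM inventory
GROUP BY warehouse

Result:
  WH-A: 1 records, 3238 total quantity, 315.45 avg value
  WH-B: 1 records, 1123 total quantity, 146.94 avg value
  WH-Central: 1 records, 6905 total quantity, 192.89 avg value
  WH-East: 3 records, 17828 total quantity, 398.49 avg value
  WH-South: 2 records, 10922 total quantity, 79.28 avg value
  WH-West: 2 records, 6497 total quantity, 446.29 avg value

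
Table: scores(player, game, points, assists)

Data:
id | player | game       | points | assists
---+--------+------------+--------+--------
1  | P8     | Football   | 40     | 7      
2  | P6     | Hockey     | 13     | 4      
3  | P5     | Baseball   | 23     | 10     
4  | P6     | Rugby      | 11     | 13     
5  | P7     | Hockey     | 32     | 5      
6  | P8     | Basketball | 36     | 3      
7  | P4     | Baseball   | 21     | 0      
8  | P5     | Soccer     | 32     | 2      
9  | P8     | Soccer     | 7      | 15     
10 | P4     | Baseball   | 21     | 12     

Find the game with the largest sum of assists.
SELECT game, SUM(assists) as val
FROM scores
GROUP BY game
ORDER BY val DESC
LIMIT 1

Result: Baseball with sum(assists) = 22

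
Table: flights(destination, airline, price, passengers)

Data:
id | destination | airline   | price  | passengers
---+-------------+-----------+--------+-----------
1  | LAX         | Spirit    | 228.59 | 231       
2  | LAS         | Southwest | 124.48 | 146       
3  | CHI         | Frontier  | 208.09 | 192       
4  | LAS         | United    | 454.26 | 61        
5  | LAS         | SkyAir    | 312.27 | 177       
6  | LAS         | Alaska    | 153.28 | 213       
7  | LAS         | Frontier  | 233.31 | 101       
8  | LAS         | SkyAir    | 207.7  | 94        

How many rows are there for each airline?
SELECT airline, COUNT(*) as count
FROM flights
GROUP BY airline

Result:
  Alaska: 1
  Frontier: 2
  SkyAir: 2
  Southwest: 1
  Spirit: 1
  United: 1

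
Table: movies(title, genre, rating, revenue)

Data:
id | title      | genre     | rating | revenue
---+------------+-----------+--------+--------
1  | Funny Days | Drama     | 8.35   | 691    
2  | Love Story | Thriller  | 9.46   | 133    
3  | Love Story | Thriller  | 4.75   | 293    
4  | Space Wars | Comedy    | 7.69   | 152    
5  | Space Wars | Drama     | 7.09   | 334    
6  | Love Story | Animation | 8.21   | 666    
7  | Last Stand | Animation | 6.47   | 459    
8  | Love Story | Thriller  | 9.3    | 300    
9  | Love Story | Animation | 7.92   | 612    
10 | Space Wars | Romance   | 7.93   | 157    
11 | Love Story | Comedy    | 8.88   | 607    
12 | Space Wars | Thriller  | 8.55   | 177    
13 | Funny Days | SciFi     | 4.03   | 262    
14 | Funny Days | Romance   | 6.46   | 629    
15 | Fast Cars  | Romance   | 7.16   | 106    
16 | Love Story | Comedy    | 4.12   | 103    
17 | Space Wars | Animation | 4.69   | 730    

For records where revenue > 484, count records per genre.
SELECT genre, COUNT(*)
FROM movies
WHERE revenue > 484
GROUP BY genre

Note: WHERE filters rows before grouping.

Result:
  Animation: 3
  Comedy: 1
  Drama: 1
  Romance: 1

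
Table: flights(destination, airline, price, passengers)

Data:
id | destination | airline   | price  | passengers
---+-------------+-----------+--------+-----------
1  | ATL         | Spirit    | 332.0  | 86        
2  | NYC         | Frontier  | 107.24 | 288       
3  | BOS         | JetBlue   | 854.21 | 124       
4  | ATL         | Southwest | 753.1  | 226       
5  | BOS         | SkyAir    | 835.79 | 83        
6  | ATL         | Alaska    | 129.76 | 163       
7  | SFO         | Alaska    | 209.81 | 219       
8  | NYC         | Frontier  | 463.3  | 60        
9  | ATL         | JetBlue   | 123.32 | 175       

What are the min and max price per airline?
SELECT airline, MIN(price), MAX(price)
FROM flights
GROUP BY airline

Result:
  Alaska: min=129.76, max=209.81
  Frontier: min=107.24, max=463.30
  JetBlue: min=123.32, max=854.21
  SkyAir: min=835.79, max=835.79
  Southwest: min=753.10, max=753.10
  Spirit: min=332.00, max=332.00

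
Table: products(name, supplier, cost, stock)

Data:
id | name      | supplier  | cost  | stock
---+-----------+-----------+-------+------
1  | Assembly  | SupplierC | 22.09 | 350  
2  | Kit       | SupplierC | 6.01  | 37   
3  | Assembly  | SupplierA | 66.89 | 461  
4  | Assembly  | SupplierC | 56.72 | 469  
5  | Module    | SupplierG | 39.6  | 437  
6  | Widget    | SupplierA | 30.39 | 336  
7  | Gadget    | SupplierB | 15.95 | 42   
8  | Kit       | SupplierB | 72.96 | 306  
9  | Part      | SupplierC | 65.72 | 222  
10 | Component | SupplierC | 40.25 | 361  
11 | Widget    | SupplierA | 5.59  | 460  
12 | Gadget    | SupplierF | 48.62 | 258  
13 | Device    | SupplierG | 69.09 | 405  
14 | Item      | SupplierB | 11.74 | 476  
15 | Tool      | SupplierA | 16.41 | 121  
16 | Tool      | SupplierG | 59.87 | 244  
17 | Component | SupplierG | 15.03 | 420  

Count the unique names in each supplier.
SELECT supplier, COUNT(DISTINCT name)
FROM products
GROUP BY supplier

Result:
  SupplierA: 3 distinct
  SupplierB: 3 distinct
  SupplierC: 4 distinct
  SupplierF: 1 distinct
  SupplierG: 4 distinct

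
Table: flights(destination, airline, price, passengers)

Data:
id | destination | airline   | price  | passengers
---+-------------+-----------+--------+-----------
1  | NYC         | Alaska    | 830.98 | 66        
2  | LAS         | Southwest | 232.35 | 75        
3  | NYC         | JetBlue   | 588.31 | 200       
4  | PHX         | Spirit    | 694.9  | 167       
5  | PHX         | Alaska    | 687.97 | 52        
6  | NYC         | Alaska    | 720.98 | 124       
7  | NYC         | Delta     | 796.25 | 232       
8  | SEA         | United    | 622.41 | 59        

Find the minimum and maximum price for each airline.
SELECT airline, MIN(price), MAX(price)
FROM flights
GROUP BY airline

Result:
  Alaska: min=687.97, max=830.98
  Delta: min=796.25, max=796.25
  JetBlue: min=588.31, max=588.31
  Southwest: min=232.35, max=232.35
  Spirit: min=694.90, max=694.90
  United: min=622.41, max=622.41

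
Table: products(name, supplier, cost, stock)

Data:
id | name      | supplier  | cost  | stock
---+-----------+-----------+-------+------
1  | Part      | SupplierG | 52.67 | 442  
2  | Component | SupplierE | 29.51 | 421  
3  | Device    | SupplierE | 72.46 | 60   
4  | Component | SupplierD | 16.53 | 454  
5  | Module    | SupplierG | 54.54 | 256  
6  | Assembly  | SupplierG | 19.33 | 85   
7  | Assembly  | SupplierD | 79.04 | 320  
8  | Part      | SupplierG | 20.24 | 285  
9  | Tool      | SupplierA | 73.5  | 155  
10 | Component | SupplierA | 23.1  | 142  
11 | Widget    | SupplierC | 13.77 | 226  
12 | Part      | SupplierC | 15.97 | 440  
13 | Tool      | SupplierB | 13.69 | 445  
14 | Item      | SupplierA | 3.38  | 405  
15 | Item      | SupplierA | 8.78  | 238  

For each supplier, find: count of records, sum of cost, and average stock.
SELECT supplier,
       COUNT(*) as cnt,
       SUM(cost) as total_cost,
       AVG(stock) as avg_stock
FROM products
GROUP BY supplier

Result:
  SupplierA: 4 records, 108.76 total cost, 235.00 avg stock
  SupplierB: 1 records, 13.69 total cost, 445.00 avg stock
  SupplierC: 2 records, 29.74 total cost, 333.00 avg stock
  SupplierD: 2 records, 95.57 total cost, 387.00 avg stock
  SupplierE: 2 records, 101.97 total cost, 240.50 avg stock
  SupplierG: 4 records, 146.78 total cost, 267.00 avg stock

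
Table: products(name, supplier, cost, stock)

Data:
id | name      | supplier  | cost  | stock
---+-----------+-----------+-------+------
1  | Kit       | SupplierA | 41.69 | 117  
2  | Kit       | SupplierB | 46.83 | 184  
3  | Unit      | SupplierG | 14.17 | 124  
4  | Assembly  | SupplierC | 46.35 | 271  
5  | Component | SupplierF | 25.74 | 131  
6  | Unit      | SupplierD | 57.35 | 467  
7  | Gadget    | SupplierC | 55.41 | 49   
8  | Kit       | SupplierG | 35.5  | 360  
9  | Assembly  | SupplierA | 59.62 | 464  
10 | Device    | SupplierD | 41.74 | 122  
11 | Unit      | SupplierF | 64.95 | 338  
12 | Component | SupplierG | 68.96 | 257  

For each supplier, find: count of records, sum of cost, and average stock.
SELECT supplier,
       COUNT(*) as cnt,
       SUM(cost) as total_cost,
       AVG(stock) as avg_stock
FROM products
GROUP BY supplier

Result:
  SupplierA: 2 records, 101.31 total cost, 290.50 avg stock
  SupplierB: 1 records, 46.83 total cost, 184.00 avg stock
  SupplierC: 2 records, 101.76 total cost, 160.00 avg stock
  SupplierD: 2 records, 99.09 total cost, 294.50 avg stock
  SupplierF: 2 records, 90.69 total cost, 234.50 avg stock
  SupplierG: 3 records, 118.63 total cost, 247.00 avg stock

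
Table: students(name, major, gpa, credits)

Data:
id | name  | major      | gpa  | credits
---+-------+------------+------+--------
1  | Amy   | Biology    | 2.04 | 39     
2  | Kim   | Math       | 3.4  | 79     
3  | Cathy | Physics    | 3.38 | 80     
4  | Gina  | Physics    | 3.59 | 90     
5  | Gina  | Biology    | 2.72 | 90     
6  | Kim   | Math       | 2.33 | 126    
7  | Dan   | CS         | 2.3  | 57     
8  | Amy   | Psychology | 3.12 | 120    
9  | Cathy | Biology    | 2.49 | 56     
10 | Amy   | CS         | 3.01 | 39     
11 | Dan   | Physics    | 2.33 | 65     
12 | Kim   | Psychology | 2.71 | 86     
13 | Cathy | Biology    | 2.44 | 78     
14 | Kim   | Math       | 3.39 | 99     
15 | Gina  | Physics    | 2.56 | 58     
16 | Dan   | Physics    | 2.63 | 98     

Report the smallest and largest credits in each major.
SELECT major, MIN(credits), MAX(credits)
FROM students
GROUP BY major

Result:
  Biology: min=39, max=90
  CS: min=39, max=57
  Math: min=79, max=126
  Physics: min=58, max=98
  Psychology: min=86, max=120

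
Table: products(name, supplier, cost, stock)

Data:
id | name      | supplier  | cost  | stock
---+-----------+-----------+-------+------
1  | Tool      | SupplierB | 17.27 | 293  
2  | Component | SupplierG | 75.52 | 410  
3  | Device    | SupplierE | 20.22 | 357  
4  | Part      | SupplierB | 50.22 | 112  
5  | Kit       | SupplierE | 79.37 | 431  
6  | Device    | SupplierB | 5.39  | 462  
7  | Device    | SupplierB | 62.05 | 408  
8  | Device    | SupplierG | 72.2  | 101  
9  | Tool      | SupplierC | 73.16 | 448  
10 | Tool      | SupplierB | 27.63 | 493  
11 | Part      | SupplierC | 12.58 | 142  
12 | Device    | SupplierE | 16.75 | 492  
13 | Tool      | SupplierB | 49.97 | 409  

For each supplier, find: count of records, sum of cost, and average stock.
SELECT supplier,
       COUNT(*) as cnt,
       SUM(cost) as total_cost,
       AVG(stock) as avg_stock
FROM products
GROUP BY supplier

Result:
  SupplierB: 6 records, 212.53 total cost, 362.83 avg stock
  SupplierC: 2 records, 85.74 total cost, 295.00 avg stock
  SupplierE: 3 records, 116.34 total cost, 426.67 avg stock
  SupplierG: 2 records, 147.72 total cost, 255.50 avg stock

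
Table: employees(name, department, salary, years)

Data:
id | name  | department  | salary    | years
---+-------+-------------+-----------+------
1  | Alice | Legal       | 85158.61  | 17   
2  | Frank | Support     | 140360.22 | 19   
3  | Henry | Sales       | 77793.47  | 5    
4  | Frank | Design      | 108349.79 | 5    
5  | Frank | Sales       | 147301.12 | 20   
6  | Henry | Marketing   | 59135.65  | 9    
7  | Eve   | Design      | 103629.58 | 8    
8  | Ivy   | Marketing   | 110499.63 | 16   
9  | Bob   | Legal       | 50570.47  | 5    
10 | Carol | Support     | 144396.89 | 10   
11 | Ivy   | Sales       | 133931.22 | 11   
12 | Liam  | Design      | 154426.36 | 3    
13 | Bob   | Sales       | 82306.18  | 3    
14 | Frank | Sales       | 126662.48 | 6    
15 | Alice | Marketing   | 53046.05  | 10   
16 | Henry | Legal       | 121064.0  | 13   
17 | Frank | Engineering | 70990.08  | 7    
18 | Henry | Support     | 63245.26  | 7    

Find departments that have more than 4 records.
SELECT department, COUNT(*) as cnt
FROM employees
GROUP BY department
HAVING COUNT(*) > 4

Result:
  Sales: 5

Note: HAVING filters groups after aggregation, WHERE filters rows before.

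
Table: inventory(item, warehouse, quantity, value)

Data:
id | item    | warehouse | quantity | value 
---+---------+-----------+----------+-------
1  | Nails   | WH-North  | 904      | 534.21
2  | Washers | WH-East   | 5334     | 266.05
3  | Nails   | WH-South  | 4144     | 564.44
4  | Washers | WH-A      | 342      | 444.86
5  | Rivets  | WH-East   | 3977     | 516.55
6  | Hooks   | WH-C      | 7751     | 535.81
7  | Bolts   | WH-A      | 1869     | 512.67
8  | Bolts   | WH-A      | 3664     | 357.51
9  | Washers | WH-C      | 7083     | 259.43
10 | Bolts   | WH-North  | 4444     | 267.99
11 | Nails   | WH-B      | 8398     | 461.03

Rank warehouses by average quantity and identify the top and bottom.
SELECT warehouse, AVG(quantity)
FROM inventory
GROUP BY warehouse
ORDER BY AVG(quantity)

All groups:
  WH-A: 1958.33
  WH-North: 2674.00
  WH-South: 4144.00
  WH-East: 4655.50
  WH-C: 7417.00
  WH-B: 8398.00

Highest: WH-B (8398.00)
Lowest: WH-A (1958.33)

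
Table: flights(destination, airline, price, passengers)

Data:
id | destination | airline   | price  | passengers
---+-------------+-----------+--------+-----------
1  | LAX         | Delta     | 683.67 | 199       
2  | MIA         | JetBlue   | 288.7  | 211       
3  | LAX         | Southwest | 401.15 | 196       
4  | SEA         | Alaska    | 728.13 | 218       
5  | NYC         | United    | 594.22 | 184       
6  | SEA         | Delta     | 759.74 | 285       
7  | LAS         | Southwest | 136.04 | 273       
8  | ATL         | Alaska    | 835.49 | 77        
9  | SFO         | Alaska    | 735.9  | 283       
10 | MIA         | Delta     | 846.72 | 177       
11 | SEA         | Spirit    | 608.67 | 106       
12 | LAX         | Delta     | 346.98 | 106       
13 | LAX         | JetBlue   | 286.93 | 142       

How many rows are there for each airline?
SELECT airline, COUNT(*) as count
FROM flights
GROUP BY airline

Result:
  Alaska: 3
  Delta: 4
  JetBlue: 2
  Southwest: 2
  Spirit: 1
  United: 1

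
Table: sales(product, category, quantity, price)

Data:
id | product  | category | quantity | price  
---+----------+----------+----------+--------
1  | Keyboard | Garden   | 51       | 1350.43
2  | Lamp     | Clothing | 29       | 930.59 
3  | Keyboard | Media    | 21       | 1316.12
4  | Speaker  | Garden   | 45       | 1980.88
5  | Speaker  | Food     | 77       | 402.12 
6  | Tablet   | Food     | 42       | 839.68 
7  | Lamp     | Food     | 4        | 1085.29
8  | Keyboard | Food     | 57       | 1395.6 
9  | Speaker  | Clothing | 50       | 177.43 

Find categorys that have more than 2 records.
SELECT category, COUNT(*) as cnt
FROM sales
GROUP BY category
HAVING COUNT(*) > 2

Result:
  Food: 4

Note: HAVING filters groups after aggregation, WHERE filters rows before.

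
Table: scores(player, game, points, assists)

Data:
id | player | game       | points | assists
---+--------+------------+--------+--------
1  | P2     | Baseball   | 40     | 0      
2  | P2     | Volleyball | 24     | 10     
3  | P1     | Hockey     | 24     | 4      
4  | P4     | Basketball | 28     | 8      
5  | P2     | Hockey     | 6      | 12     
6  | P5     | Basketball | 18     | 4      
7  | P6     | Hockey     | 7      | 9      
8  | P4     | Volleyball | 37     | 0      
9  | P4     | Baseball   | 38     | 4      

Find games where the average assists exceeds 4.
SELECT game, AVG(assists)
FROM scores
GROUP BY game
HAVING AVG(assists) > 4

Result:
  Basketball: avg=6.00
  Hockey: avg=8.33
  Volleyball: avg=5.00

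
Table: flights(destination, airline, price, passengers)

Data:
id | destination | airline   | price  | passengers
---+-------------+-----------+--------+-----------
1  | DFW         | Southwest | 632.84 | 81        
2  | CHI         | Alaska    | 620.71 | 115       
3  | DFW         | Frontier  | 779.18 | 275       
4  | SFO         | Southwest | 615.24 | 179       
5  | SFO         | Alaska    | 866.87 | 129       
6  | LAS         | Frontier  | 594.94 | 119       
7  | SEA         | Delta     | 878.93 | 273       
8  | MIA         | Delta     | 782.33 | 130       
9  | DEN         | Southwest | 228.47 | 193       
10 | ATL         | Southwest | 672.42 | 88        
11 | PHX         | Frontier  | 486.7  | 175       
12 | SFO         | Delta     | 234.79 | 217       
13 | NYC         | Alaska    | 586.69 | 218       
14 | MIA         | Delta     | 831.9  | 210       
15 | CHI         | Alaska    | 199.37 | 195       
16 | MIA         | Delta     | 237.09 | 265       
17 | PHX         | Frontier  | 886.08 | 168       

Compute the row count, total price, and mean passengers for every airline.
SELECT airline,
       COUNT(*) as cnt,
       SUM(price) as total_price,
       AVG(passengers) as avg_passengers
FROM flights
GROUP BY airline

Result:
  Alaska: 4 records, 2273.64 total price, 164.25 avg passengers
  Delta: 5 records, 2965.04 total price, 219.00 avg passengers
  Frontier: 4 records, 2746.90 total price, 184.25 avg passengers
  Southwest: 4 records, 2148.97 total price, 135.25 avg passengers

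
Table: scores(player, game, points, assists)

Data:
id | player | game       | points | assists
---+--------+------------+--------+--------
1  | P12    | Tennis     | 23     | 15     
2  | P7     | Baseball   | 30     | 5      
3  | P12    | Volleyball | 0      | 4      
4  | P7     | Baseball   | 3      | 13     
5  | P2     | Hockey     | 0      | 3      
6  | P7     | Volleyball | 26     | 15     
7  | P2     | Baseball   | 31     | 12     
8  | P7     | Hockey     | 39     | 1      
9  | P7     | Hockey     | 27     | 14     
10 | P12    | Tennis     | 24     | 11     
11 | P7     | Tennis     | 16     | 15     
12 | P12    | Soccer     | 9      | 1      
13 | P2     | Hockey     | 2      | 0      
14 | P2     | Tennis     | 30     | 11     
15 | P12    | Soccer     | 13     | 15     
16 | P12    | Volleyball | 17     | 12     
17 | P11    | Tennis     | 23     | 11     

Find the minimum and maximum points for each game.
SELECT game, MIN(points), MAX(points)
FROM scores
GROUP BY game

Result:
  Baseball: min=3, max=31
  Hockey: min=0, max=39
  Soccer: min=9, max=13
  Tennis: min=16, max=30
  Volleyball: min=0, max=26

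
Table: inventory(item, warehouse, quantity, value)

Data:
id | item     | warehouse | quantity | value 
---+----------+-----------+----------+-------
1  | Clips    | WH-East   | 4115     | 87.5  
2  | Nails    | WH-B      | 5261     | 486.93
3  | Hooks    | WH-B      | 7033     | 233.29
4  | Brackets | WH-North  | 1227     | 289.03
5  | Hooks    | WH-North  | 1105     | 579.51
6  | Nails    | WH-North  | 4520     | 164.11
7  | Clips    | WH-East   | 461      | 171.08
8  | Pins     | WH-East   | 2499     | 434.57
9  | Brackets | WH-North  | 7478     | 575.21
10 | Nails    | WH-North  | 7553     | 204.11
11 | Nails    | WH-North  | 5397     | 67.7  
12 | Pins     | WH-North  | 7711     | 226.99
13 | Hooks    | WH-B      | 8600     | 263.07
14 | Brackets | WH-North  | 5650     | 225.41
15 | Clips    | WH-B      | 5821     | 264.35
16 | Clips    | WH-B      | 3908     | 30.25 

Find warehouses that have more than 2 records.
SELECT warehouse, COUNT(*) as cnt
FROM inventory
GROUP BY warehouse
HAVING COUNT(*) > 2

Result:
  WH-B: 5
  WH-East: 3
  WH-North: 8

Note: HAVING filters groups after aggregation, WHERE filters rows before.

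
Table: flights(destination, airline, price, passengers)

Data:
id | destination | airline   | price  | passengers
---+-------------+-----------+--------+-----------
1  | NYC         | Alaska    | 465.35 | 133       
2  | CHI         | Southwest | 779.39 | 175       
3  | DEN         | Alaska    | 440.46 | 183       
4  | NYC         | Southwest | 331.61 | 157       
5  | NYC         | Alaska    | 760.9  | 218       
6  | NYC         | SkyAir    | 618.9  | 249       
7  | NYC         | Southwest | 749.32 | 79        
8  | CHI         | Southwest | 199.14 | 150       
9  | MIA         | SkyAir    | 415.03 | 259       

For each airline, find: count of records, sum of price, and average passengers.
SELECT airline,
       COUNT(*) as cnt,
       SUM(price) as total_price,
       AVG(passengers) as avg_passengers
FROM flights
GROUP BY airline

Result:
  Alaska: 3 records, 1666.71 total price, 178.00 avg passengers
  SkyAir: 2 records, 1033.93 total price, 254.00 avg passengers
  Southwest: 4 records, 2059.46 total price, 140.25 avg passengers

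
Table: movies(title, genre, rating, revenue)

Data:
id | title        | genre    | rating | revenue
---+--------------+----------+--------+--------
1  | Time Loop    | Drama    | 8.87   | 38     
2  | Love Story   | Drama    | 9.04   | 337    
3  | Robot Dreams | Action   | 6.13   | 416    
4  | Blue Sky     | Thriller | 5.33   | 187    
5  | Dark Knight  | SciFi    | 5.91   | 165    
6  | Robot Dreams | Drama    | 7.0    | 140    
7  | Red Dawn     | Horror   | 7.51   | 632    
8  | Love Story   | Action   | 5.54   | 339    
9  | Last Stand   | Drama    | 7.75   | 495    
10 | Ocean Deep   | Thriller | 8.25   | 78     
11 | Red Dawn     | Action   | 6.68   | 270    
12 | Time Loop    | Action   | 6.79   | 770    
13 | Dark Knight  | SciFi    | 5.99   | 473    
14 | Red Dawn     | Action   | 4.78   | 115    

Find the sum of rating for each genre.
SELECT genre, SUM(rating) as result
FROM movies
GROUP BY genre

Result:
  Action: 29.92
  Drama: 32.66
  Horror: 7.51
  SciFi: 11.90
  Thriller: 13.58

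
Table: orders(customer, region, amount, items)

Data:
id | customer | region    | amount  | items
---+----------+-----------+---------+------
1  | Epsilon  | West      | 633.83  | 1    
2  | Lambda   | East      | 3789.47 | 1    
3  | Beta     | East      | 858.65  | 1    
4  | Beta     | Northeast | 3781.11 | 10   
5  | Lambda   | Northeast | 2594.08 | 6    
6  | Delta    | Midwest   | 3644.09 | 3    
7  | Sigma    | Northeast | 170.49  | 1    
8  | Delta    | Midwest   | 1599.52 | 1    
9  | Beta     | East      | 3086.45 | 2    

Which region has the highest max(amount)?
SELECT region, MAX(amount) as val
FROM orders
GROUP BY region
ORDER BY val DESC
LIMIT 1

Result: East with max(amount) = 3789.47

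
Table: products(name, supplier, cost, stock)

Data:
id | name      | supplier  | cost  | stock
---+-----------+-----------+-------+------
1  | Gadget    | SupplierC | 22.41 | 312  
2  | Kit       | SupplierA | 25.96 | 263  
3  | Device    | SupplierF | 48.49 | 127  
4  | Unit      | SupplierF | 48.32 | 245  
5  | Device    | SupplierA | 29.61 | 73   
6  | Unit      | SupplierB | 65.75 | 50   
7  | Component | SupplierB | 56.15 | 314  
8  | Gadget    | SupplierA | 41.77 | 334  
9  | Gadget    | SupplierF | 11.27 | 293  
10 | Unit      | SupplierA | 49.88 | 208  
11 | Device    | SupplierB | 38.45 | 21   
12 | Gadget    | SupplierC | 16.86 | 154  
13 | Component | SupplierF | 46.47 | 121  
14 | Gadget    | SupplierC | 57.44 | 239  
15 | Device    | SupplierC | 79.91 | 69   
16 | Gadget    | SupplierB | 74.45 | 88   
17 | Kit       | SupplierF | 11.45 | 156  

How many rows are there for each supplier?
SELECT supplier, COUNT(*) as count
FROM products
GROUP BY supplier

Result:
  SupplierA: 4
  SupplierB: 4
  SupplierC: 4
  SupplierF: 5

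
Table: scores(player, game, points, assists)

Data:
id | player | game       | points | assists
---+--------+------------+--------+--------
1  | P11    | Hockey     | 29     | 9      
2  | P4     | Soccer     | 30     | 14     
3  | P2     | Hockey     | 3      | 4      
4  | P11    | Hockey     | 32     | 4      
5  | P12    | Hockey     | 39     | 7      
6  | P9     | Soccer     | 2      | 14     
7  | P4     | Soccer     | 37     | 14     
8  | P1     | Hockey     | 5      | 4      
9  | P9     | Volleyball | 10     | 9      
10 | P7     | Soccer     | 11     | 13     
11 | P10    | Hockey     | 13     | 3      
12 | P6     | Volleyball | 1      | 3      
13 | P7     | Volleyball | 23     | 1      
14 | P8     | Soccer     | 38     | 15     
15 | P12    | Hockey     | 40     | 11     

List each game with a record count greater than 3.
SELECT game, COUNT(*) as cnt
FROM scores
GROUP BY game
HAVING COUNT(*) > 3

Result:
  Hockey: 7
  Soccer: 5

Note: HAVING filters groups after aggregation, WHERE filters rows before.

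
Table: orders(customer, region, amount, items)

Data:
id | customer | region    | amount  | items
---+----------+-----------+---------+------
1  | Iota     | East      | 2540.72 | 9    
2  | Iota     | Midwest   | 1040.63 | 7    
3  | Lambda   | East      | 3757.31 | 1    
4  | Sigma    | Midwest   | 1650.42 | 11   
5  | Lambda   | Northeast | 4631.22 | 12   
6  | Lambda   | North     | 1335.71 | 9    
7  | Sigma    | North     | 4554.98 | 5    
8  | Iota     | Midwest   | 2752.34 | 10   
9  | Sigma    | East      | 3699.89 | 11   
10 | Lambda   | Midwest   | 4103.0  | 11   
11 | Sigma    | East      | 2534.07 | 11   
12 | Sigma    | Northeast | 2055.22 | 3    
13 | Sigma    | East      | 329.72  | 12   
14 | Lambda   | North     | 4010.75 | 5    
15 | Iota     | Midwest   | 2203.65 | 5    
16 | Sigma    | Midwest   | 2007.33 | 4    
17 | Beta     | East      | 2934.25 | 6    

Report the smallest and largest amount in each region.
SELECT region, MIN(amount), MAX(amount)
FROM orders
GROUP BY region

Result:
  East: min=329.72, max=3757.31
  Midwest: min=1040.63, max=4103.00
  North: min=1335.71, max=4554.98
  Northeast: min=2055.22, max=4631.22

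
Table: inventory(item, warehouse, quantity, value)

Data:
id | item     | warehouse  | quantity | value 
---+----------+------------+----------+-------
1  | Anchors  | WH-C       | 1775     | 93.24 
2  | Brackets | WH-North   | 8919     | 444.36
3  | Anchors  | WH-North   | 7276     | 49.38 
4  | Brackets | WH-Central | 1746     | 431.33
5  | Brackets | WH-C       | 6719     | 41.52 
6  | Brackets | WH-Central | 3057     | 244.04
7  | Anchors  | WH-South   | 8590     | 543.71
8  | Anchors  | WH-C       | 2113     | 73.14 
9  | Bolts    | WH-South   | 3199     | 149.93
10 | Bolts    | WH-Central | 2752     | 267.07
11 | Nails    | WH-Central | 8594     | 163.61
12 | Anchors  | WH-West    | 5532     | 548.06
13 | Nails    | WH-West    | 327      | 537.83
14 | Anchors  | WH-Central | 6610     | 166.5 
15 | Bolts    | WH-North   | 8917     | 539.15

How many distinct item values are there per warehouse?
SELECT warehouse, COUNT(DISTINCT item)
FROM inventory
GROUP BY warehouse

Result:
  WH-C: 2 distinct
  WH-Central: 4 distinct
  WH-North: 3 distinct
  WH-South: 2 distinct
  WH-West: 2 distinct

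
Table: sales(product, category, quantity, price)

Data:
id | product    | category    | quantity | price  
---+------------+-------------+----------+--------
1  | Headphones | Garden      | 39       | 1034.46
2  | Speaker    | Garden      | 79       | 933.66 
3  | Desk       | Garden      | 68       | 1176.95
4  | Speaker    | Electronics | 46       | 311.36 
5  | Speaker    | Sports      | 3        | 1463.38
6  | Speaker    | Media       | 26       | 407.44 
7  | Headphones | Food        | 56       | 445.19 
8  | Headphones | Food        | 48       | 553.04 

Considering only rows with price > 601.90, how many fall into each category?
SELECT category, COUNT(*)
FROM sales
WHERE price > 601.90
GROUP BY category

Note: WHERE filters rows before grouping.

Result:
  Garden: 3
  Sports: 1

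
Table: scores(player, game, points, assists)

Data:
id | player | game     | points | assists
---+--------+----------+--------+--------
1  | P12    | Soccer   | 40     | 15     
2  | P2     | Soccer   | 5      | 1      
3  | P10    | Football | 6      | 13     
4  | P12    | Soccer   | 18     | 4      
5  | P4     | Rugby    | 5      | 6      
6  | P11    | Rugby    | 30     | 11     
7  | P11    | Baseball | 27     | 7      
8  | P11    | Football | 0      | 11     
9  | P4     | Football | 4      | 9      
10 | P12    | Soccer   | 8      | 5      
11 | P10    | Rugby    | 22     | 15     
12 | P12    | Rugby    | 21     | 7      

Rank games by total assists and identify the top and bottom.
SELECT game, SUM(assists)
FROM scores
GROUP BY game
ORDER BY SUM(assists)

All groups:
  Baseball: 7
  Soccer: 25
  Football: 33
  Rugby: 39

Highest: Rugby (39)
Lowest: Baseball (7)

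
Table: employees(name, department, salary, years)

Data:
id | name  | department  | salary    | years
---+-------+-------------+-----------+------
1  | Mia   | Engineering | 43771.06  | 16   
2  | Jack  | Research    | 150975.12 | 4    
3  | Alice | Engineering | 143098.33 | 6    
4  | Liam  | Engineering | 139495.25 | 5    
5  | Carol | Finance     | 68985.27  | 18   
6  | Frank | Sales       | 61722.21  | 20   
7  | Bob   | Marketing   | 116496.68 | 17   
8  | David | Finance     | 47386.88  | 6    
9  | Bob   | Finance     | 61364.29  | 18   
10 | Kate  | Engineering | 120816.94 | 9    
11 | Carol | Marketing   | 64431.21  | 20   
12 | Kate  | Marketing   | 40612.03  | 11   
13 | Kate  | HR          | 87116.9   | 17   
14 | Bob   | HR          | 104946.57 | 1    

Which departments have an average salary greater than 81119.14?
SELECT department, AVG(salary)
FROM employees
GROUP BY department
HAVING AVG(salary) > 81119.14

Result:
  Engineering: avg=111795.40
  HR: avg=96031.74
  Research: avg=150975.12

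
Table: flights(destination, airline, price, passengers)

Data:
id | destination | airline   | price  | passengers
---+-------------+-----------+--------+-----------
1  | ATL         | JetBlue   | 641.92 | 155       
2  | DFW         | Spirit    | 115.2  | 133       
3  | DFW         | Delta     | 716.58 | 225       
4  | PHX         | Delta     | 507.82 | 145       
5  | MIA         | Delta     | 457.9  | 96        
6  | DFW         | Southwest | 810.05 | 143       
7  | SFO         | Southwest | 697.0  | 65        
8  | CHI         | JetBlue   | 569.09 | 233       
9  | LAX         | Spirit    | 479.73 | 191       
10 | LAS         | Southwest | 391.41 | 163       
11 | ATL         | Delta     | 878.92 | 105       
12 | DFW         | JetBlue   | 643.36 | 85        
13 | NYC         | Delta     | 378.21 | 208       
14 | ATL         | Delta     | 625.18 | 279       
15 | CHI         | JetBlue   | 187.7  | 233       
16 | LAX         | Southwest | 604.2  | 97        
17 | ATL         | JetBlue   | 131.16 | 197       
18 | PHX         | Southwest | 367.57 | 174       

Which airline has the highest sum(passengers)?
SELECT airline, SUM(passengers) as val
FROM flights
GROUP BY airline
ORDER BY val DESC
LIMIT 1

Result: Delta with sum(passengers) = 1058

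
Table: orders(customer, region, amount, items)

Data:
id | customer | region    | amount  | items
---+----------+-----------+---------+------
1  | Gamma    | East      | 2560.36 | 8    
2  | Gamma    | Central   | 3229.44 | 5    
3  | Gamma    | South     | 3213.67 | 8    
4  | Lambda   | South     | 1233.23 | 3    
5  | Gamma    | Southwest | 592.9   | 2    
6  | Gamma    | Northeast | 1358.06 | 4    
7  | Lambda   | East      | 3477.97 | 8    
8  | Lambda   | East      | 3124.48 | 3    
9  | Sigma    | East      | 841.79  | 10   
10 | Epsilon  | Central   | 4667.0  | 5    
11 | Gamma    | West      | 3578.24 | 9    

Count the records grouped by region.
SELECT region, COUNT(*) as count
FROM orders
GROUP BY region

Result:
  Central: 2
  East: 4
  Northeast: 1
  South: 2
  Southwest: 1
  West: 1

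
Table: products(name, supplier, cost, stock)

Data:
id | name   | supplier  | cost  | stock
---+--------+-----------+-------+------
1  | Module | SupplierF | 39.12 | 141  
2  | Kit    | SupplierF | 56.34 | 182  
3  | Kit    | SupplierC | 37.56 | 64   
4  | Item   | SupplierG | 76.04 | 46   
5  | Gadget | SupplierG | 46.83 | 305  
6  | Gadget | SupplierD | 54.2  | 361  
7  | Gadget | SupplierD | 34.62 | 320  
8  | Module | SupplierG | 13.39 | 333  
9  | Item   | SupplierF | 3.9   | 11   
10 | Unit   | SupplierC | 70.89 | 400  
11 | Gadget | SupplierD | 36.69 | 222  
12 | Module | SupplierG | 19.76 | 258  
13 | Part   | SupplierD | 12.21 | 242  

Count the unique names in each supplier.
SELECT supplier, COUNT(DISTINCT name)
FROM products
GROUP BY supplier

Result:
  SupplierC: 2 distinct
  SupplierD: 2 distinct
  SupplierF: 3 distinct
  SupplierG: 3 distinct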